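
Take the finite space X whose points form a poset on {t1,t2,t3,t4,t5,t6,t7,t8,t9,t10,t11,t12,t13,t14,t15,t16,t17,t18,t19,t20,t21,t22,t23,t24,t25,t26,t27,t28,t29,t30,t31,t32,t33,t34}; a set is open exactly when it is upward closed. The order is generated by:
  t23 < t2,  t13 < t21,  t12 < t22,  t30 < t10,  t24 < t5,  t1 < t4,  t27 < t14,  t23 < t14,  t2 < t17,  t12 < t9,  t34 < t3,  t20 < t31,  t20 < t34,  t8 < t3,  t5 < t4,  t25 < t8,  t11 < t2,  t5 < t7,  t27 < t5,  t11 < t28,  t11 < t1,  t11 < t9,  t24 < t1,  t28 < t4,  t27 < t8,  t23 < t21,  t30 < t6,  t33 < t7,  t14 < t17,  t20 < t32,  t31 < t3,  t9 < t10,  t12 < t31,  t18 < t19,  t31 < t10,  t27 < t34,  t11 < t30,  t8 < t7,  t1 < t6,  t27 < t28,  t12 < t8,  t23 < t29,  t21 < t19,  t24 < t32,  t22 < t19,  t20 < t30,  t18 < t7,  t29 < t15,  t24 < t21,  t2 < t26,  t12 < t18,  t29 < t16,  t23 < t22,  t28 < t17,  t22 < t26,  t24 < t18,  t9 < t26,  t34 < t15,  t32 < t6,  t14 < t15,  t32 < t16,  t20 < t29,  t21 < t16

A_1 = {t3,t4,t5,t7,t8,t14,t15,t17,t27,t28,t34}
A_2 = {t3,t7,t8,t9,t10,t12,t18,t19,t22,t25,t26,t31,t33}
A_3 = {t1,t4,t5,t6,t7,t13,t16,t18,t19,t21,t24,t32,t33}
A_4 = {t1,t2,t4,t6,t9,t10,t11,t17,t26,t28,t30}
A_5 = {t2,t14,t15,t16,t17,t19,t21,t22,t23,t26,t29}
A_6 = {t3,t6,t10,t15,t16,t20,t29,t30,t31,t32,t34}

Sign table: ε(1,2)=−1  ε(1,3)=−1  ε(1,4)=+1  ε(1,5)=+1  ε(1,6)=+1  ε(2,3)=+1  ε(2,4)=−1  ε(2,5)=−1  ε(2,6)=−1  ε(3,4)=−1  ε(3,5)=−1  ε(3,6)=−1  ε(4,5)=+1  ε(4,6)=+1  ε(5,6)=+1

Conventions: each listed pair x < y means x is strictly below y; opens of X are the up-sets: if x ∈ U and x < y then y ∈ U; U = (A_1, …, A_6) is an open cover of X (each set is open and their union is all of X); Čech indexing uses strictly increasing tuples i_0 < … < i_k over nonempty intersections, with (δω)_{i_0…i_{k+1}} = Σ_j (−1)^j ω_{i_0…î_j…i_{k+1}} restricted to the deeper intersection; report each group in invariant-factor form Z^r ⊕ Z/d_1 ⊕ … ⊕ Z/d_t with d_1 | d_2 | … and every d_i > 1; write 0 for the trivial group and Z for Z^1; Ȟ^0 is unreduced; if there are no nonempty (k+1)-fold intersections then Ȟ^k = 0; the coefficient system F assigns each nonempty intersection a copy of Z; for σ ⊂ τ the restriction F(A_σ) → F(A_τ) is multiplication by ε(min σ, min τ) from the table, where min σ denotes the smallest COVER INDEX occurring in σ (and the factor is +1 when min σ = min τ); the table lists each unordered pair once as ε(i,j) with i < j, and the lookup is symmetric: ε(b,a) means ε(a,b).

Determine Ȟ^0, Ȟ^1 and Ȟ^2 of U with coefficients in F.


Ȟ^0 ≅ Z,  Ȟ^1 ≅ 0,  Ȟ^2 ≅ Z/2

nonempty intersections:
  A12={t3,t7,t8} A13={t4,t5,t7} A14={t4,t17,t28} A15={t14,t15,t17} A16={t3,t15,t34} A23={t7,t18,t19,t33} A24={t9,t10,t26} A25={t19,t22,t26} A26={t3,t10,t31} A34={t1,t4,t6} A35={t16,t19,t21} A36={t6,t16,t32} A45={t2,t17,t26} A46={t6,t10,t30} A56={t15,t16,t29}
  A123={t7} A126={t3} A134={t4} A145={t17} A156={t15} A235={t19} A245={t26} A246={t10} A346={t6} A356={t16}
C dims 6,15,10; δ0: rk 5, SNF 1^5; δ1: rk 10, SNF 1^9·2
Ȟ^0: (6−5)−0=1 ⇒ Z
Ȟ^1: (15−10)−5=0 ⇒ 0
Ȟ^2: (10−0)−10=0 plus torsion [2] ⇒ Z/2


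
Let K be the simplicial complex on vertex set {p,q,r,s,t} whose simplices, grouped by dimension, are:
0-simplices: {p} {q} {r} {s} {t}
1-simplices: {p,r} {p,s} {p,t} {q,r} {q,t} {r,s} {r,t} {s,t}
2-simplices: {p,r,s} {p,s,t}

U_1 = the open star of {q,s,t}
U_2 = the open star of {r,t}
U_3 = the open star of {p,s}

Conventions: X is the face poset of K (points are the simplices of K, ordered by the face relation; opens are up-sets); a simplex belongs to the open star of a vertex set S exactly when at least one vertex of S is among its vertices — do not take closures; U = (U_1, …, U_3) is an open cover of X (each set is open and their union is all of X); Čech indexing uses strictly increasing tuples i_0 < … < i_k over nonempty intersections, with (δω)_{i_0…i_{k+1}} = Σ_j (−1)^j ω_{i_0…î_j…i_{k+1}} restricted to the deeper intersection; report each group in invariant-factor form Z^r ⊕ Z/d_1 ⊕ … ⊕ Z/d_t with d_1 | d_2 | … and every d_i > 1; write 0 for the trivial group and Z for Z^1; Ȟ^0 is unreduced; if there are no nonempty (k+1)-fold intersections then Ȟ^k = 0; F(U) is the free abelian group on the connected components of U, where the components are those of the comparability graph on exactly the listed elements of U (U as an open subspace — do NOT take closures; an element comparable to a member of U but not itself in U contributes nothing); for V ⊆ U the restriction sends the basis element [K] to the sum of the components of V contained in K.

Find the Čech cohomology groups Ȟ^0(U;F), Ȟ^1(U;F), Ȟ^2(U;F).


cover nerve:
  U1={{q},{s},{t},{p,s},{p,t},{q,r},{q,t},{r,s},{r,t},{s,t},{p,r,s},{p,s,t}} U2={{r},{t},{p,r},{p,t},{q,r},{q,t},{r,s},{r,t},{s,t},{p,r,s},{p,s,t}} U3={{p},{s},{p,r},{p,s},{p,t},{r,s},{s,t},{p,r,s},{p,s,t}}
  U12={{t},{p,t},{q,r},{q,t},{r,s},{r,t},{s,t},{p,r,s},{p,s,t}} U13={{s},{p,s},{p,t},{r,s},{s,t},{p,r,s},{p,s,t}} U23={{p,r},{p,t},{r,s},{s,t},{p,r,s},{p,s,t}}
  U123={{p,t},{r,s},{s,t},{p,r,s},{p,s,t}}
components per intersection:
  U1: {{q},{s},{t},{p,s},{p,t},{q,r},{q,t},{r,s},{r,t},{s,t},{p,r,s},{p,s,t}}
  U2: {{r},{t},{p,r},{p,t},{q,r},{q,t},{r,s},{r,t},{s,t},{p,r,s},{p,s,t}}
  U3: {{p},{s},{p,r},{p,s},{p,t},{r,s},{s,t},{p,r,s},{p,s,t}}
  U12: {{t},{p,t},{q,t},{r,t},{s,t},{p,s,t}} {{q,r}} {{r,s},{p,r,s}}
  U13: {{s},{p,s},{p,t},{r,s},{s,t},{p,r,s},{p,s,t}}
  U23: {{p,r},{r,s},{p,r,s}} {{p,t},{s,t},{p,s,t}}
  U123: {{p,t},{s,t},{p,s,t}} {{r,s},{p,r,s}}
C dims 3,6,2; δ0: rk 2, SNF 1^2; δ1: rk 2, SNF 1^2
Ȟ^0: (3−2)−0=1 ⇒ Z
Ȟ^1: (6−2)−2=2 ⇒ Z^2
Ȟ^2: (2−0)−2=0 ⇒ 0

Ȟ^0 ≅ Z, Ȟ^1 ≅ Z^2, Ȟ^2 ≅ 0


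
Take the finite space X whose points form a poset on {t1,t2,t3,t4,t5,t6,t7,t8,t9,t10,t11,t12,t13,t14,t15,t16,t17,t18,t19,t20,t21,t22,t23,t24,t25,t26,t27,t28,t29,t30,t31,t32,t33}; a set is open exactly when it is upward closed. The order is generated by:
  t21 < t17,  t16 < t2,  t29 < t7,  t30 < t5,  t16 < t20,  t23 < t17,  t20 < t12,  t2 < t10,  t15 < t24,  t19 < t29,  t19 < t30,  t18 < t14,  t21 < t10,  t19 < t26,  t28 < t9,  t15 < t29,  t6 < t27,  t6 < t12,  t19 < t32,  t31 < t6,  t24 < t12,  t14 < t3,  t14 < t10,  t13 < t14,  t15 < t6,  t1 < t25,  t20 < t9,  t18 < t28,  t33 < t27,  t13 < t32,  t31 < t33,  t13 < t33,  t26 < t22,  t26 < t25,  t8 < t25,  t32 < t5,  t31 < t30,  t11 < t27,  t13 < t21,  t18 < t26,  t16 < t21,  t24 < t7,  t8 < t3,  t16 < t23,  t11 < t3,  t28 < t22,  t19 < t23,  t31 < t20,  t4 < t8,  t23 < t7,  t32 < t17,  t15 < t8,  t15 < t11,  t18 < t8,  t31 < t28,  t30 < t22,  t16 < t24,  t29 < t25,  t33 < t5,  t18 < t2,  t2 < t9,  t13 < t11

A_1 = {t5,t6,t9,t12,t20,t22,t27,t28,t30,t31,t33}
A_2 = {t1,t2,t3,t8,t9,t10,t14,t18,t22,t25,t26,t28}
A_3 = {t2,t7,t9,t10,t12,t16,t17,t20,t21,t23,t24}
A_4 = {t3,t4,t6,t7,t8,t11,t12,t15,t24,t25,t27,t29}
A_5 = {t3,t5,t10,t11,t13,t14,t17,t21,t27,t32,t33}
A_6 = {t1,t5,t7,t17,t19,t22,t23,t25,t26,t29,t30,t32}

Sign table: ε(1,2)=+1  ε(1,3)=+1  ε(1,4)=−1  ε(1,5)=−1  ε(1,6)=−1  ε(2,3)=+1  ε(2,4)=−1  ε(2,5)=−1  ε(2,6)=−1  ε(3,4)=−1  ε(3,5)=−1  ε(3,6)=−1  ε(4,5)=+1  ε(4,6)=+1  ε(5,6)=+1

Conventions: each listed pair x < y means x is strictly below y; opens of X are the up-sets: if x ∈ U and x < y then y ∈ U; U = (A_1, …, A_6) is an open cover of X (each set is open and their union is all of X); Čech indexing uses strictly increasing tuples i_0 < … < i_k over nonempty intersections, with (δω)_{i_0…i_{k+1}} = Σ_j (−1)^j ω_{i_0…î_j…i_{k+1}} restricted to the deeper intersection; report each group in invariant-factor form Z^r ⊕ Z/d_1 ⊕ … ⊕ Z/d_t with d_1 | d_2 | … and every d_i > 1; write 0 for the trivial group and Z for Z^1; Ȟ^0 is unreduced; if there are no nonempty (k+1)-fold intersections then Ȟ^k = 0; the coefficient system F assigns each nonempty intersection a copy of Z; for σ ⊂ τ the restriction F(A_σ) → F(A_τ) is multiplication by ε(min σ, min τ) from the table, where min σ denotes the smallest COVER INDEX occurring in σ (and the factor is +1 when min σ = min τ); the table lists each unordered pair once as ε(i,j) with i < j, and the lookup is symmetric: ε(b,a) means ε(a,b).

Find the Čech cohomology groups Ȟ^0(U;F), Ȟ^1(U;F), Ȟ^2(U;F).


Ȟ^0 ≅ Z, Ȟ^1 ≅ 0, Ȟ^2 ≅ Z/2

cover nerve:
  A12={t9,t22,t28} A13={t9,t12,t20} A14={t6,t12,t27} A15={t5,t27,t33} A16={t5,t22,t30} A23={t2,t9,t10} A24={t3,t8,t25} A25={t3,t10,t14} A26={t1,t22,t25,t26} A34={t7,t12,t24} A35={t10,t17,t21} A36={t7,t17,t23} A45={t3,t11,t27} A46={t7,t25,t29} A56={t5,t17,t32}
  A123={t9} A126={t22} A134={t12} A145={t27} A156={t5} A235={t10} A245={t3} A246={t25} A346={t7} A356={t17}
C dims 6,15,10; δ0: rk 5, SNF 1^5; δ1: rk 10, SNF 1^9·2
Ȟ^0: (6−5)−0=1 ⇒ Z
Ȟ^1: (15−10)−5=0 ⇒ 0
Ȟ^2: (10−0)−10=0 plus torsion [2] ⇒ Z/2


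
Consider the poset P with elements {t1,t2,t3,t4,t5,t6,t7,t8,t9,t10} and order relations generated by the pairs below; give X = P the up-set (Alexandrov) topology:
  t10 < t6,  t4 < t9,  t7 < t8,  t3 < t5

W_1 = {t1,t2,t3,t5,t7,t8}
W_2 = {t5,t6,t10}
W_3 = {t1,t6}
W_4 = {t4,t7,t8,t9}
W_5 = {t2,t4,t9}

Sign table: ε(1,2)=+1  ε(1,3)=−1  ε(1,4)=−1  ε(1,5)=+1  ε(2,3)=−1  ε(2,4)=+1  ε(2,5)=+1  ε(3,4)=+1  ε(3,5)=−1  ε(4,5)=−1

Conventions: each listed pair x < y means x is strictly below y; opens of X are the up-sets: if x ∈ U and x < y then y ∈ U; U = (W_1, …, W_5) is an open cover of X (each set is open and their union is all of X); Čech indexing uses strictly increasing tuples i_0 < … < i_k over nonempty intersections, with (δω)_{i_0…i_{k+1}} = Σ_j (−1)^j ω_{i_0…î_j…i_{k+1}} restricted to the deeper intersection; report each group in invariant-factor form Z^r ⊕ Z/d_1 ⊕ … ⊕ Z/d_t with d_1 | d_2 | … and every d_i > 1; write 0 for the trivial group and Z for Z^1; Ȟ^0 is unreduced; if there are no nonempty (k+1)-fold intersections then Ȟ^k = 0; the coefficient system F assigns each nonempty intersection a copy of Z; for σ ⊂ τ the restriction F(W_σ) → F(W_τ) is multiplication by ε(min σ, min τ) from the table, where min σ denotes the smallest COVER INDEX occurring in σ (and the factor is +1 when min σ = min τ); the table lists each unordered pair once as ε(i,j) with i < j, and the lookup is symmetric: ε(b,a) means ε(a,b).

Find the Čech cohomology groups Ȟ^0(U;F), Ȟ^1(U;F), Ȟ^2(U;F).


nerve of the cover:
  W12={t5} W13={t1} W14={t7,t8} W15={t2} W23={t6} W45={t4,t9}
C dims 5,6; δ0: rk 4, SNF 1^4
Ȟ^0 = (5 − 4) − 0 = 1, so Ȟ^0 ≅ Z
Ȟ^1 = (6 − 0) − 4 = 2, so Ȟ^1 ≅ Z^2
Ȟ^2 = (0 − 0) − 0 = 0, so Ȟ^2 ≅ 0

Ȟ^0(U;F) ≅ Z,  Ȟ^1(U;F) ≅ Z^2,  Ȟ^2(U;F) ≅ 0


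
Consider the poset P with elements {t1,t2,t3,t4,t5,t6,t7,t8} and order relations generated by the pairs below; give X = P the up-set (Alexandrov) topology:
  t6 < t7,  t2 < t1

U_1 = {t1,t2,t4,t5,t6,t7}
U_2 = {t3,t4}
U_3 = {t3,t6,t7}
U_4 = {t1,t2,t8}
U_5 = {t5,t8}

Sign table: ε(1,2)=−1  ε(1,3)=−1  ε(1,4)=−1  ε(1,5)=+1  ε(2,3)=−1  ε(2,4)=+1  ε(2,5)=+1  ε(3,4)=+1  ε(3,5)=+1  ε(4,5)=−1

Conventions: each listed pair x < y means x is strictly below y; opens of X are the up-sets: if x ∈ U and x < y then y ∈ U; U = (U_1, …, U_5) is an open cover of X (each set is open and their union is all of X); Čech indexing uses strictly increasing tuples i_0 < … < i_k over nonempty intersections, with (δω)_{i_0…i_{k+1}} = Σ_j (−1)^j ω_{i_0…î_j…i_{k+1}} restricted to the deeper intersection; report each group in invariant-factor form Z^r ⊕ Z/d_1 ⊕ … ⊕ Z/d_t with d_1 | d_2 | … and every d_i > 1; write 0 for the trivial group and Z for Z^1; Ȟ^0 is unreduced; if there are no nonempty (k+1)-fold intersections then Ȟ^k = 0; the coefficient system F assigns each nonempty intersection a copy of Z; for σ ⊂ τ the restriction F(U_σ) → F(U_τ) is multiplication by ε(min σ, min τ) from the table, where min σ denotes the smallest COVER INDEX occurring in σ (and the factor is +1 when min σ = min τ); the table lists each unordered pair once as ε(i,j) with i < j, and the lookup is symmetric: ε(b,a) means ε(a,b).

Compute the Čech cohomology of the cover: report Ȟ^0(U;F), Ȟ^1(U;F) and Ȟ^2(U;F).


Ȟ^0(U;F) ≅ 0,  Ȟ^1(U;F) ≅ Z ⊕ Z/2,  Ȟ^2(U;F) ≅ 0

intersection data:
  U12={t4} U13={t6,t7} U14={t1,t2} U15={t5} U23={t3} U45={t8}
C dims 5,6; δ0: rk 5, SNF 1^4·2
Ȟ^0 = (5 − 5) − 0 = 0, so Ȟ^0 ≅ 0
Ȟ^1 = (6 − 0) − 5 = 1 plus torsion [2], so Ȟ^1 ≅ Z ⊕ Z/2
Ȟ^2 = (0 − 0) − 0 = 0, so Ȟ^2 ≅ 0


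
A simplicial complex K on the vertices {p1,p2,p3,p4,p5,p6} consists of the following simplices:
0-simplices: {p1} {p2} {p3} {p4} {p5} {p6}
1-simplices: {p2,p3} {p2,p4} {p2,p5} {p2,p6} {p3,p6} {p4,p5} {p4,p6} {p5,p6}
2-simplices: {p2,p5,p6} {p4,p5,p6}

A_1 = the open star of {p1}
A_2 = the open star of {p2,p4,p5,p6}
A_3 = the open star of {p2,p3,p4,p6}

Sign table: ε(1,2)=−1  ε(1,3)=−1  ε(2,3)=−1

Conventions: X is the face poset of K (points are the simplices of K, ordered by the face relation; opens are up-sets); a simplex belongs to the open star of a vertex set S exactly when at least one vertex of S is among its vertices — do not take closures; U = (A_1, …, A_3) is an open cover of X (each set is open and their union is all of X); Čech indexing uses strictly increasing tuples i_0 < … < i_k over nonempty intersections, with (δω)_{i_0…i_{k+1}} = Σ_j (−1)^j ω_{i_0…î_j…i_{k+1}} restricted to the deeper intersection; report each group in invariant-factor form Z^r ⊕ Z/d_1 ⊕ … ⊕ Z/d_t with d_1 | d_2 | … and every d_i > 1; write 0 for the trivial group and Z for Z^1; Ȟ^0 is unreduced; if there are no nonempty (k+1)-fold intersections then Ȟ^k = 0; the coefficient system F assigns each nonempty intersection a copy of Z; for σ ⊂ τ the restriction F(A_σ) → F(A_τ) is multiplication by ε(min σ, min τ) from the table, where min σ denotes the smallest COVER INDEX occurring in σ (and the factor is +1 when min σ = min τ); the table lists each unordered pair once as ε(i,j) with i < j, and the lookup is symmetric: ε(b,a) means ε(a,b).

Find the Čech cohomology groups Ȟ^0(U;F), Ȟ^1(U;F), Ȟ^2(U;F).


Ȟ^0(U;F) ≅ Z^2, Ȟ^1(U;F) ≅ 0 and Ȟ^2(U;F) ≅ 0

cover nerve:
  A1={{p1}} A2={{p2},{p4},{p5},{p6},{p2,p3},{p2,p4},{p2,p5},{p2,p6},{p3,p6},{p4,p5},{p4,p6},{p5,p6},{p2,p5,p6},{p4,p5,p6}} A3={{p2},{p3},{p4},{p6},{p2,p3},{p2,p4},{p2,p5},{p2,p6},{p3,p6},{p4,p5},{p4,p6},{p5,p6},{p2,p5,p6},{p4,p5,p6}}
  A23={{p2},{p4},{p6},{p2,p3},{p2,p4},{p2,p5},{p2,p6},{p3,p6},{p4,p5},{p4,p6},{p5,p6},{p2,p5,p6},{p4,p5,p6}}
C dims 3,1; δ0: rk 1, SNF 1^1
Ȟ^0: (3−1)−0=2 ⇒ Z^2
Ȟ^1: (1−0)−1=0 ⇒ 0
Ȟ^2: (0−0)−0=0 ⇒ 0


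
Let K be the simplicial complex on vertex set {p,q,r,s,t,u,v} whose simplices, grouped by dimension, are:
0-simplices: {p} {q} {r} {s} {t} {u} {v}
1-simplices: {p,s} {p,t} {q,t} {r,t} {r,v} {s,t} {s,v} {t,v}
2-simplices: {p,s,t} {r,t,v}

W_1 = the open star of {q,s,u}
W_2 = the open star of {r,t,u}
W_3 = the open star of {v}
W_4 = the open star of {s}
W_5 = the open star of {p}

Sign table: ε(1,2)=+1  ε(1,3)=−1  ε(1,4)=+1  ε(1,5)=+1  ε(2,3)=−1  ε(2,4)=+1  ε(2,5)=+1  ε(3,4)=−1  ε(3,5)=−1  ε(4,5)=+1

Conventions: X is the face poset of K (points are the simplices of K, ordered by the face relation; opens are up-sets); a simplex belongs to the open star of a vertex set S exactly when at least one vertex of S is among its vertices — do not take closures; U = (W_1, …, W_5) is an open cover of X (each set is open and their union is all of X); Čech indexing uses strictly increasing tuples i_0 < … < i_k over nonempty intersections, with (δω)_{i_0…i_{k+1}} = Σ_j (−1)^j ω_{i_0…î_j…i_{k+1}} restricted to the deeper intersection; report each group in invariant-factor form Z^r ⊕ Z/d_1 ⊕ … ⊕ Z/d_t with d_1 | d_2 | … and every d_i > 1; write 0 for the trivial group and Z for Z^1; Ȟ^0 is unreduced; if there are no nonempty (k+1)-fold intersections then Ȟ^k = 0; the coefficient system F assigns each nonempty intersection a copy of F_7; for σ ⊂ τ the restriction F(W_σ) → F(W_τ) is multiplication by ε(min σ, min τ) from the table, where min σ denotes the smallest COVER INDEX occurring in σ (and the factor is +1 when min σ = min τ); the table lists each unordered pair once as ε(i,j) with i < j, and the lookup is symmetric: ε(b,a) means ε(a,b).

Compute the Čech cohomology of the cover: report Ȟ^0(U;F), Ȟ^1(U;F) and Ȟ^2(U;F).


Ȟ^0 ≅ Z/7,  Ȟ^1 ≅ Z/7,  Ȟ^2 ≅ 0

intersection data:
  W1={{q},{s},{u},{p,s},{q,t},{s,t},{s,v},{p,s,t}} W2={{r},{t},{u},{p,t},{q,t},{r,t},{r,v},{s,t},{t,v},{p,s,t},{r,t,v}} W3={{v},{r,v},{s,v},{t,v},{r,t,v}} W4={{s},{p,s},{s,t},{s,v},{p,s,t}} W5={{p},{p,s},{p,t},{p,s,t}}
  W12={{u},{q,t},{s,t},{p,s,t}} W13={{s,v}} W14={{s},{p,s},{s,t},{s,v},{p,s,t}} W15={{p,s},{p,s,t}} W23={{r,v},{t,v},{r,t,v}} W24={{s,t},{p,s,t}} W25={{p,t},{p,s,t}} W34={{s,v}} W45={{p,s},{p,s,t}}
  W124={{s,t},{p,s,t}} W125={{p,s,t}} W134={{s,v}} W145={{p,s},{p,s,t}} W245={{p,s,t}}
  W1245={{p,s,t}}
C dims 5,9,5,1; δ0: rk_F7 4; δ1: rk_F7 4; δ2: rk_F7 1
Ȟ^0 = (5 − 4) − 0 = 1, so Ȟ^0 ≅ Z/7
Ȟ^1 = (9 − 4) − 4 = 1, so Ȟ^1 ≅ Z/7
Ȟ^2 = (5 − 1) − 4 = 0, so Ȟ^2 ≅ 0


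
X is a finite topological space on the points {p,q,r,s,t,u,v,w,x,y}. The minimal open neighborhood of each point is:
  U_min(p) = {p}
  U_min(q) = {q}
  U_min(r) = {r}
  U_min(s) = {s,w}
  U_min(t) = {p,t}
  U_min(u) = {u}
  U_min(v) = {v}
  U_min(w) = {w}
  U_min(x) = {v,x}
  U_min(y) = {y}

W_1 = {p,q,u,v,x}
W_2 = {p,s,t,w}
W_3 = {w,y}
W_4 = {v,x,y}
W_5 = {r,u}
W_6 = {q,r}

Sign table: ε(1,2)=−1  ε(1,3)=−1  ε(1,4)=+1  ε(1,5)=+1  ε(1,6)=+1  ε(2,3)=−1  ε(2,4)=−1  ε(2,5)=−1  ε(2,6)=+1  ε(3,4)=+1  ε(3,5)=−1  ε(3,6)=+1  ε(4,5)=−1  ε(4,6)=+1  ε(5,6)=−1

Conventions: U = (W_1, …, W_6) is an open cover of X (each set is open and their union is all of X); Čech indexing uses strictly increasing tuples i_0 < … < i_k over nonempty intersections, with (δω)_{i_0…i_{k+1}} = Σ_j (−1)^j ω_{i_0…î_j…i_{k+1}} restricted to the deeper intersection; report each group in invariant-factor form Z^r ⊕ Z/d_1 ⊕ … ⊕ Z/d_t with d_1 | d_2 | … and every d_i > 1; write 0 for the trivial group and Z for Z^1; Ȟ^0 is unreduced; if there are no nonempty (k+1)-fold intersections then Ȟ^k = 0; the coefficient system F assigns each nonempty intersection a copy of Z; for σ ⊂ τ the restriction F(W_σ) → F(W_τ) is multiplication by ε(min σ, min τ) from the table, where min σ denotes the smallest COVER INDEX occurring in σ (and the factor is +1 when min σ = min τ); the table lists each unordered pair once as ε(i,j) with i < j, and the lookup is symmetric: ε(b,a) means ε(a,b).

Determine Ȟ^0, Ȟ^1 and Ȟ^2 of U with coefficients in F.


Ȟ^0 ≅ 0, Ȟ^1 ≅ Z ⊕ Z/2, Ȟ^2 ≅ 0

cover nerve:
  W12={p} W14={v,x} W15={u} W16={q} W23={w} W34={y} W56={r}
C dims 6,7; δ0: rk 6, SNF 1^5·2
Ȟ^0: (6−6)−0=0 ⇒ 0
Ȟ^1: (7−0)−6=1 plus torsion [2] ⇒ Z ⊕ Z/2
Ȟ^2: (0−0)−0=0 ⇒ 0


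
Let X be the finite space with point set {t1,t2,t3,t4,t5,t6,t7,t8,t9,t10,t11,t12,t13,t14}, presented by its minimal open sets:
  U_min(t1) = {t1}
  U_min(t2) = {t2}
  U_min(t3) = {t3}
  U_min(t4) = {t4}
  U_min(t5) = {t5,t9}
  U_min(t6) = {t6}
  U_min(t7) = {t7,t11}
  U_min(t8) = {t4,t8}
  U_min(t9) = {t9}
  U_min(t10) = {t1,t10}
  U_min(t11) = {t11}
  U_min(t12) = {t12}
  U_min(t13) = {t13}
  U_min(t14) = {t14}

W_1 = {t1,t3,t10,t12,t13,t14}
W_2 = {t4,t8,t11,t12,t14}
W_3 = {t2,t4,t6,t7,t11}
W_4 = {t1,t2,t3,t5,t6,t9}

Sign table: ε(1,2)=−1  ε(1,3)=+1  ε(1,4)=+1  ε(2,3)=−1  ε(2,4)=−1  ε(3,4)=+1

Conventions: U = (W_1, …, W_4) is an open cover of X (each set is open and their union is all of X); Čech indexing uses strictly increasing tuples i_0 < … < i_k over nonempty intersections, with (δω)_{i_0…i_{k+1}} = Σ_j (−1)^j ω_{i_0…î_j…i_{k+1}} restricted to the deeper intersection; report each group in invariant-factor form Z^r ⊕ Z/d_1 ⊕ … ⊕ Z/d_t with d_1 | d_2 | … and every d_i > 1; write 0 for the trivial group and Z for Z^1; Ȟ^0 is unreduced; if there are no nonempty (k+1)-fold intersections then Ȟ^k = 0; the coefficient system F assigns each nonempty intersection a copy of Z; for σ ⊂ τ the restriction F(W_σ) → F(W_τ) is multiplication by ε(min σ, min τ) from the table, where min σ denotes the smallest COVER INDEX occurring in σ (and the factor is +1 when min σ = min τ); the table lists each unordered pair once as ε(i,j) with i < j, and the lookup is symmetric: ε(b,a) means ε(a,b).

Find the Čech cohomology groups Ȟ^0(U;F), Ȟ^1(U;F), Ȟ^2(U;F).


nerve of the cover:
  W12={t12,t14} W14={t1,t3} W23={t4,t11} W34={t2,t6}
C dims 4,4; δ0: rk 3, SNF 1^3
Ȟ^0 = (4 − 3) − 0 = 1, so Ȟ^0 ≅ Z
Ȟ^1 = (4 − 0) − 3 = 1, so Ȟ^1 ≅ Z
Ȟ^2 = (0 − 0) − 0 = 0, so Ȟ^2 ≅ 0

Ȟ^0 = Z, Ȟ^1 = Z and Ȟ^2 = 0


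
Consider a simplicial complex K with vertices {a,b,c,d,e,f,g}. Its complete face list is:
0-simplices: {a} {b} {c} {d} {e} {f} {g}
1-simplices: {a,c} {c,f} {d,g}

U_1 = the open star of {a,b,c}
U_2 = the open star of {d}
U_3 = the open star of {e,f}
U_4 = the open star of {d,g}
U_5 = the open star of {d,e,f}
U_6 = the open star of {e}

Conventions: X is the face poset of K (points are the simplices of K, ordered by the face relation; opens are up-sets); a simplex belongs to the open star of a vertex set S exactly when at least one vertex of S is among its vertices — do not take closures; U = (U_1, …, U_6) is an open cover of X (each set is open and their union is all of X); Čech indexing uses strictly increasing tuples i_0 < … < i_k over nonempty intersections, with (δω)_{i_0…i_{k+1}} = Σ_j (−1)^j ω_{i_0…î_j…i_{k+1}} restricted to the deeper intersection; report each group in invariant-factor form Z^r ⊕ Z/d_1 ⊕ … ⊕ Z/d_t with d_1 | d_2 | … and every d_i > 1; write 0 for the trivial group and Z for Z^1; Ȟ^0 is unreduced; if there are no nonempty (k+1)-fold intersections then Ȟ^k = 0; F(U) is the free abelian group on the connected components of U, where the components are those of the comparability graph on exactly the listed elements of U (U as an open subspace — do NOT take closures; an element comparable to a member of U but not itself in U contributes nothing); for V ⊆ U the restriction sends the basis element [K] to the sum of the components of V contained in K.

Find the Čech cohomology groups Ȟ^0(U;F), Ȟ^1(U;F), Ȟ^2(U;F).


Ȟ^0(U;F) ≅ Z^4; Ȟ^1(U;F) ≅ 0; Ȟ^2(U;F) ≅ 0

nerve simplices:
  U1={{a},{b},{c},{a,c},{c,f}} U2={{d},{d,g}} U3={{e},{f},{c,f}} U4={{d},{g},{d,g}} U5={{d},{e},{f},{c,f},{d,g}} U6={{e}}
  U13={{c,f}} U15={{c,f}} U24={{d},{d,g}} U25={{d},{d,g}} U35={{e},{f},{c,f}} U36={{e}} U45={{d},{d,g}} U56={{e}}
  U135={{c,f}} U245={{d},{d,g}} U356={{e}}
components per intersection:
  U1: {{a},{c},{a,c},{c,f}} {{b}}
  U2: {{d},{d,g}}
  U3: {{e}} {{f},{c,f}}
  U4: {{d},{g},{d,g}}
  U5: {{d},{d,g}} {{e}} {{f},{c,f}}
  U6: {{e}}
  U13: {{c,f}}
  U15: {{c,f}}
  U24: {{d},{d,g}}
  U25: {{d},{d,g}}
  U35: {{e}} {{f},{c,f}}
  U36: {{e}}
  U45: {{d},{d,g}}
  U56: {{e}}
  U135: {{c,f}}
  U245: {{d},{d,g}}
  U356: {{e}}
C dims 10,9,3; δ0: rk 6, SNF 1^6; δ1: rk 3, SNF 1^3
degree 0: 10−6−0 = 4 → Ȟ^0 ≅ Z^4
degree 1: 9−3−6 = 0 → Ȟ^1 ≅ 0
degree 2: 3−0−3 = 0 → Ȟ^2 ≅ 0


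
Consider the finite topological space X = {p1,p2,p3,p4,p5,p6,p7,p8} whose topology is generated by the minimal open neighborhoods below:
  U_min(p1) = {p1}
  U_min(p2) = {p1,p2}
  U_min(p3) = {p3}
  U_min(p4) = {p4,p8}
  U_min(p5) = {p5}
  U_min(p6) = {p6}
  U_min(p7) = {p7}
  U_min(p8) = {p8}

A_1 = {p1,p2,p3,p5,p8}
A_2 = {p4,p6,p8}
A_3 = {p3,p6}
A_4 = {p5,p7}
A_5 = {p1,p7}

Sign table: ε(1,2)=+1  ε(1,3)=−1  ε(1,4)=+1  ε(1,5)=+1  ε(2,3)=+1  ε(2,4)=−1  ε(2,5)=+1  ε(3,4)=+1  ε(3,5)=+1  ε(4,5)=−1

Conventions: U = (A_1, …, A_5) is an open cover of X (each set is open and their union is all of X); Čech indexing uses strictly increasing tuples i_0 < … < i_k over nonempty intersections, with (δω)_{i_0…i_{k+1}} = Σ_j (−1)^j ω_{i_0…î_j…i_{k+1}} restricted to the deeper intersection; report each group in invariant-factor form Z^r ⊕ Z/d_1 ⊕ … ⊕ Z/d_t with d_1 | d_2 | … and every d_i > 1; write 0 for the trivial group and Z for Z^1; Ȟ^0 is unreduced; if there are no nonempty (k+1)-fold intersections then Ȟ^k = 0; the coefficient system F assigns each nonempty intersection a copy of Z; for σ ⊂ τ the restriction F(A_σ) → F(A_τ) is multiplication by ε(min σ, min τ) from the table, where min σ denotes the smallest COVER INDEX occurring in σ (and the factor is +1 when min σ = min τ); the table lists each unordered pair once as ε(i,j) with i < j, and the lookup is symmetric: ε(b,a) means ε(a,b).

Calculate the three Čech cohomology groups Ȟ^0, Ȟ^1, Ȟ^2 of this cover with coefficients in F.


nonempty intersections:
  A12={p8} A13={p3} A14={p5} A15={p1} A23={p6} A45={p7}
C dims 5,6; δ0: rk 5, SNF 1^4·2
Ȟ^0: (5−5)−0=0 ⇒ 0
Ȟ^1: (6−0)−5=1 plus torsion [2] ⇒ Z ⊕ Z/2
Ȟ^2: (0−0)−0=0 ⇒ 0

Ȟ^0 ≅ 0, Ȟ^1 ≅ Z ⊕ Z/2, Ȟ^2 ≅ 0


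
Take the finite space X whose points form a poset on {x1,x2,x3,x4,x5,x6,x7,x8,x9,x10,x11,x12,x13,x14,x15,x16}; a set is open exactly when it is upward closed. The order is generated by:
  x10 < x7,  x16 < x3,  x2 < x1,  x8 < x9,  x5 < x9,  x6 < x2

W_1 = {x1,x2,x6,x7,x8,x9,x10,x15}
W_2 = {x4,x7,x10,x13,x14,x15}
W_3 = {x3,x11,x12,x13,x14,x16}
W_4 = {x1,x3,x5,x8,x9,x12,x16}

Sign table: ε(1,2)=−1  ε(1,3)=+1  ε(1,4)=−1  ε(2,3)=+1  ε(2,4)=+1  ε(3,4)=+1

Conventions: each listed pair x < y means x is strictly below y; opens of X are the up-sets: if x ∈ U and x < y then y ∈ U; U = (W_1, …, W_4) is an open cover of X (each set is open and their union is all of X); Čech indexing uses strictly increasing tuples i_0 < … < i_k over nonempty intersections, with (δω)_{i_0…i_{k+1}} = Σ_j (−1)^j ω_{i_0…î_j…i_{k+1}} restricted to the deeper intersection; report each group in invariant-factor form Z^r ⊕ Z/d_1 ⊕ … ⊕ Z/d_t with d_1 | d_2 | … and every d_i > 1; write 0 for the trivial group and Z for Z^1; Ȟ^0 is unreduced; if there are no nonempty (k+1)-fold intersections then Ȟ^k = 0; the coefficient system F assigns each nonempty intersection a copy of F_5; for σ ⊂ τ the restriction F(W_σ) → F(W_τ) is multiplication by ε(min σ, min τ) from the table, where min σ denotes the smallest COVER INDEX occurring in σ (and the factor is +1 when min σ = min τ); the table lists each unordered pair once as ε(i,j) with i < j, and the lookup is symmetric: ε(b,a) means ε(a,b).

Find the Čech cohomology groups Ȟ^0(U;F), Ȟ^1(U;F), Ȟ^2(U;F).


nonempty overlaps:
  W12={x7,x10,x15} W14={x1,x8,x9} W23={x13,x14} W34={x3,x12,x16}
C dims 4,4; δ0: rk_F5 3
degree 0: 4−3−0 = 1 → Ȟ^0 ≅ Z/5
degree 1: 4−0−3 = 1 → Ȟ^1 ≅ Z/5
degree 2: 0−0−0 = 0 → Ȟ^2 ≅ 0

Ȟ^0(U;F) ≅ Z/5,  Ȟ^1(U;F) ≅ Z/5,  Ȟ^2(U;F) ≅ 0


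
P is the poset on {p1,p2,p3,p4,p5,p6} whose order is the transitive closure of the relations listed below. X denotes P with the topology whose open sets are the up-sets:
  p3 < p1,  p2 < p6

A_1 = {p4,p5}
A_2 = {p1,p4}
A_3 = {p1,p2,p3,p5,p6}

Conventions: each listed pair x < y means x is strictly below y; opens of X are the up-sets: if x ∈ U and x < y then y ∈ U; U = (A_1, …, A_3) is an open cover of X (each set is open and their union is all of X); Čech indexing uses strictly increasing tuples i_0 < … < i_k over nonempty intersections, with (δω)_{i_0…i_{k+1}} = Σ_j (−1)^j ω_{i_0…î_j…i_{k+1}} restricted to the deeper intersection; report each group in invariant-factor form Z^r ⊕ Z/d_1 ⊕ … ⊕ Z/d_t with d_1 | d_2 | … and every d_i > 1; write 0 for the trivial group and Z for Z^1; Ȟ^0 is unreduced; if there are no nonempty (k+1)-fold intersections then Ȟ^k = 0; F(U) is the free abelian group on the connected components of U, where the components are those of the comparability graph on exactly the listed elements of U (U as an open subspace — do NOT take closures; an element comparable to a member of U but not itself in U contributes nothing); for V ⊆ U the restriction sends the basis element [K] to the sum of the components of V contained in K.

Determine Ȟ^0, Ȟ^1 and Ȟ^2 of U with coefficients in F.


cover nerve:
  A12={p4} A13={p5} A23={p1}
components per intersection:
  A1: {p4} {p5}
  A2: {p1} {p4}
  A3: {p1,p3} {p2,p6} {p5}
  A12: {p4}
  A13: {p5}
  A23: {p1}
C dims 7,3; δ0: rk 3, SNF 1^3
Ȟ^0: (7−3)−0=4 ⇒ Z^4
Ȟ^1: (3−0)−3=0 ⇒ 0
Ȟ^2: (0−0)−0=0 ⇒ 0

Ȟ^0(U;F) ≅ Z^4, Ȟ^1(U;F) ≅ 0, Ȟ^2(U;F) ≅ 0


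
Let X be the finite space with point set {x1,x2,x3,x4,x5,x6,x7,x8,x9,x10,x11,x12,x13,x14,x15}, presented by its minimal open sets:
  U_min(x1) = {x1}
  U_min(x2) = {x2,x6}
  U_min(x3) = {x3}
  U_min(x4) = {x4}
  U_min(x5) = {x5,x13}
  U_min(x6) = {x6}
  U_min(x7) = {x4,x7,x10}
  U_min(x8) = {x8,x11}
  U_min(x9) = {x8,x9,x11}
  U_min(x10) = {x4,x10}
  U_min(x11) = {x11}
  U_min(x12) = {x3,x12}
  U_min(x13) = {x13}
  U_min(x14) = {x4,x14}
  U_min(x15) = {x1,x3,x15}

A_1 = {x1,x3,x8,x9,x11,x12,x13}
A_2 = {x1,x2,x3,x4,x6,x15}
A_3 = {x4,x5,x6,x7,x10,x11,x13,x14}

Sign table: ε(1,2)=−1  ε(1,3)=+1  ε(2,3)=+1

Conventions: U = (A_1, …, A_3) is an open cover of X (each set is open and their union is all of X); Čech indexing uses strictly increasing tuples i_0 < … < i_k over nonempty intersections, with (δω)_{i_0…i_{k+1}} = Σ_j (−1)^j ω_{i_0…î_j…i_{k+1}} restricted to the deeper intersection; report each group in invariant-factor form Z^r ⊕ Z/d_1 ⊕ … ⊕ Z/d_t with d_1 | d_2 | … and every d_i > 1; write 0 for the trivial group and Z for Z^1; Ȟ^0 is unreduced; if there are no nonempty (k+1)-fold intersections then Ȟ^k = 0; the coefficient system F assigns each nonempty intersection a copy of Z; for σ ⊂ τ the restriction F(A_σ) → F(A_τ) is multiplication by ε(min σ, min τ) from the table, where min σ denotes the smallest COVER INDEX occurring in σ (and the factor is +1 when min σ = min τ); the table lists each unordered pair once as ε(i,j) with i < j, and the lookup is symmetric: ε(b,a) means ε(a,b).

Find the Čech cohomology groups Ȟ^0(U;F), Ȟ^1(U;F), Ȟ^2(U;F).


nonempty overlaps:
  A12={x1,x3} A13={x11,x13} A23={x4,x6}
C dims 3,3; δ0: rk 3, SNF 1^2·2
degree 0: 3−3−0 = 0 → Ȟ^0 ≅ 0
degree 1: 3−0−3 = 0 plus torsion [2] → Ȟ^1 ≅ Z/2
degree 2: 0−0−0 = 0 → Ȟ^2 ≅ 0

Ȟ^0 ≅ 0,  Ȟ^1 ≅ Z/2,  Ȟ^2 ≅ 0


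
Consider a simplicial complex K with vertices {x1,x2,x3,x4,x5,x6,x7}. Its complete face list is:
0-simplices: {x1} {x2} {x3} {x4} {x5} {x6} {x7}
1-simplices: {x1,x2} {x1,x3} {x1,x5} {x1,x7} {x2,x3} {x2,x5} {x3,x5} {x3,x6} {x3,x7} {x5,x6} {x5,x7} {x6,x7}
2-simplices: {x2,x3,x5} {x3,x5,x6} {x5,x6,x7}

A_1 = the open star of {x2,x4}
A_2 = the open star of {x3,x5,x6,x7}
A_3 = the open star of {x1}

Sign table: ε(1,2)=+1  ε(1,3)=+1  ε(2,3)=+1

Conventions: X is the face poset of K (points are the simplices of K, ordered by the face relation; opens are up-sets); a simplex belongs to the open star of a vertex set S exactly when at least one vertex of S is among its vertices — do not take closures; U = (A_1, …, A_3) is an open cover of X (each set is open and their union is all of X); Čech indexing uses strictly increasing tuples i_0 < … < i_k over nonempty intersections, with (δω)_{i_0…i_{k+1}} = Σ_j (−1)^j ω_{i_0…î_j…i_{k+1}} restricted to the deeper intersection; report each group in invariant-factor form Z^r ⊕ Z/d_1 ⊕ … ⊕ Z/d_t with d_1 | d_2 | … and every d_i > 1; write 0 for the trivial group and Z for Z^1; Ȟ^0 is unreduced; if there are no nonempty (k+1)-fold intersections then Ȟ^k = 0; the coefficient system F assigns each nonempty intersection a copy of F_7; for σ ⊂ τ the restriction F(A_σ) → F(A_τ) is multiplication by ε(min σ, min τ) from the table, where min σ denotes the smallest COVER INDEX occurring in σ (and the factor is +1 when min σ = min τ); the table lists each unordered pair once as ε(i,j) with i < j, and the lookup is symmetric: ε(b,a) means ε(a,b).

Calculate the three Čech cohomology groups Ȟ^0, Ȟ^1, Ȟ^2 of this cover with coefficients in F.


nerve of the cover:
  A1={{x2},{x4},{x1,x2},{x2,x3},{x2,x5},{x2,x3,x5}} A2={{x3},{x5},{x6},{x7},{x1,x3},{x1,x5},{x1,x7},{x2,x3},{x2,x5},{x3,x5},{x3,x6},{x3,x7},{x5,x6},{x5,x7},{x6,x7},{x2,x3,x5},{x3,x5,x6},{x5,x6,x7}} A3={{x1},{x1,x2},{x1,x3},{x1,x5},{x1,x7}}
  A12={{x2,x3},{x2,x5},{x2,x3,x5}} A13={{x1,x2}} A23={{x1,x3},{x1,x5},{x1,x7}}
C dims 3,3; δ0: rk_F7 2
Ȟ^0 = (3 − 2) − 0 = 1, so Ȟ^0 ≅ Z/7
Ȟ^1 = (3 − 0) − 2 = 1, so Ȟ^1 ≅ Z/7
Ȟ^2 = (0 − 0) − 0 = 0, so Ȟ^2 ≅ 0

Ȟ^0 ≅ Z/7, Ȟ^1 ≅ Z/7, Ȟ^2 ≅ 0


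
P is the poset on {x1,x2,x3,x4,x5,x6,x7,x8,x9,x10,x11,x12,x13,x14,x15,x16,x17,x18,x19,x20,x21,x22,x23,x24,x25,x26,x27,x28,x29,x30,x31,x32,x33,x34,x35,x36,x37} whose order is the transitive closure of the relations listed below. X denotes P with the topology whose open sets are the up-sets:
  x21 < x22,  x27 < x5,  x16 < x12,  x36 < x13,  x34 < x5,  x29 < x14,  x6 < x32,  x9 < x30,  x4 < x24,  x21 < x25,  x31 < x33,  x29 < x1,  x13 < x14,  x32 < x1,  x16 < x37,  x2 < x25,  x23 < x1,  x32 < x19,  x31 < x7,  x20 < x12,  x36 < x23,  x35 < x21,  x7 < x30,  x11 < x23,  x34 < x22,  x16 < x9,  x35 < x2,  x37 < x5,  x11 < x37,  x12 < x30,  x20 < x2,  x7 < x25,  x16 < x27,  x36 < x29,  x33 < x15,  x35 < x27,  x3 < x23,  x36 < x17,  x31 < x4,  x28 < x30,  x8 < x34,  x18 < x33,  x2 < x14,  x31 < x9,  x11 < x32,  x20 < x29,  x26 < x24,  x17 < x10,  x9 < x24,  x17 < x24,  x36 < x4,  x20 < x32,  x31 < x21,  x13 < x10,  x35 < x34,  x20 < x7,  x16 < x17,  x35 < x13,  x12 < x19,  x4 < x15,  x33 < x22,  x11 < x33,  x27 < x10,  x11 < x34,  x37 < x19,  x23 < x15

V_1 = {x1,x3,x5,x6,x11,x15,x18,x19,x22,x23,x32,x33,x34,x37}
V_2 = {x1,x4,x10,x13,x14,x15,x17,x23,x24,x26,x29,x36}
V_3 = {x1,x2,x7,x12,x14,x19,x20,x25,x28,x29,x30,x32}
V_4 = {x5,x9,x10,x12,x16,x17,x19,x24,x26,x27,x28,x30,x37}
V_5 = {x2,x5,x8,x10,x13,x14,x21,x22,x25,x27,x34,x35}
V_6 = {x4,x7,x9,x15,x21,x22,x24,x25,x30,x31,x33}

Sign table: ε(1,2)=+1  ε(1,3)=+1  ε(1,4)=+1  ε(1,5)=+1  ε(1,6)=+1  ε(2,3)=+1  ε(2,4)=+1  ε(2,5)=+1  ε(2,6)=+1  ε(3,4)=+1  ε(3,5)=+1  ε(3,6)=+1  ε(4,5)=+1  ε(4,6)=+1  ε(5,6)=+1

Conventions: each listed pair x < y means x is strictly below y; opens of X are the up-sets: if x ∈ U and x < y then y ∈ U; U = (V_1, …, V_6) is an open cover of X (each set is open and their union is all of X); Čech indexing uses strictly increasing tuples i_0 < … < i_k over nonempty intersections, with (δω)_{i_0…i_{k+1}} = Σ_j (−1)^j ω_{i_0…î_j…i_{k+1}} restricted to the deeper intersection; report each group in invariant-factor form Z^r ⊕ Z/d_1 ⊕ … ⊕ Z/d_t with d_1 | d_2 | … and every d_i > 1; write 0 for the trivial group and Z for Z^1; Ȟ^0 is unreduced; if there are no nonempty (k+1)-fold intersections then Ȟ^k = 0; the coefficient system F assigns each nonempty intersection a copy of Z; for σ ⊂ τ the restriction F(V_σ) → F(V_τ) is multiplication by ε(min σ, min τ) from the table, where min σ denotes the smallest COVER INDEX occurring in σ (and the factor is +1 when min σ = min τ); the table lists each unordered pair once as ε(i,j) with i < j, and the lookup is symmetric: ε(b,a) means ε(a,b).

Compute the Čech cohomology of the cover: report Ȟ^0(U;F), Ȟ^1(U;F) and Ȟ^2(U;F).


Ȟ^0 ≅ Z, Ȟ^1 ≅ 0 and Ȟ^2 ≅ Z/2

nerve of the cover:
  V12={x1,x15,x23} V13={x1,x19,x32} V14={x5,x19,x37} V15={x5,x22,x34} V16={x15,x22,x33} V23={x1,x14,x29} V24={x10,x17,x24,x26} V25={x10,x13,x14} V26={x4,x15,x24} V34={x12,x19,x28,x30} V35={x2,x14,x25} V36={x7,x25,x30} V45={x5,x10,x27} V46={x9,x24,x30} V56={x21,x22,x25}
  V123={x1} V126={x15} V134={x19} V145={x5} V156={x22} V235={x14} V245={x10} V246={x24} V346={x30} V356={x25}
C dims 6,15,10; δ0: rk 5, SNF 1^5; δ1: rk 10, SNF 1^9·2
Ȟ^0 = (6 − 5) − 0 = 1, so Ȟ^0 ≅ Z
Ȟ^1 = (15 − 10) − 5 = 0, so Ȟ^1 ≅ 0
Ȟ^2 = (10 − 0) − 10 = 0 plus torsion [2], so Ȟ^2 ≅ Z/2


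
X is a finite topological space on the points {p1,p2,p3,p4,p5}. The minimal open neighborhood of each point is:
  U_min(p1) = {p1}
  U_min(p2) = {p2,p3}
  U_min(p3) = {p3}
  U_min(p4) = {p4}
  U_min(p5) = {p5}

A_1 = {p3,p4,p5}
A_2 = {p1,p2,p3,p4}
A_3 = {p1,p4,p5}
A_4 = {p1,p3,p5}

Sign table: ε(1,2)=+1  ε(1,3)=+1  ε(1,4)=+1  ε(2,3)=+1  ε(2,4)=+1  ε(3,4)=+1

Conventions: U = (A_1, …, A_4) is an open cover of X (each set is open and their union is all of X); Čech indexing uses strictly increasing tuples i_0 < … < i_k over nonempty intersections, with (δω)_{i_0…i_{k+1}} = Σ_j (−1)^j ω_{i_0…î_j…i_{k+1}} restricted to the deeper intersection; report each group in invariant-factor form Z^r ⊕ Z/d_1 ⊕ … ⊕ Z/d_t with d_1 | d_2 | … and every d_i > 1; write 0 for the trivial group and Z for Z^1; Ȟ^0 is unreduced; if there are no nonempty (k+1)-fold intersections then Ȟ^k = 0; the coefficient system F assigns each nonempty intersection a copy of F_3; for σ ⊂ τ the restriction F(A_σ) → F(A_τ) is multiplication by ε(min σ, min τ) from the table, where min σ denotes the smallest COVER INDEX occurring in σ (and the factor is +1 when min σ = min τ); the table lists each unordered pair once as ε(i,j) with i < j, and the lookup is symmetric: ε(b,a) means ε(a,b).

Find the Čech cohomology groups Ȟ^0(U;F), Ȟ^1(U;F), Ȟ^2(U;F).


Ȟ^0 ≅ Z/3; Ȟ^1 ≅ 0; Ȟ^2 ≅ Z/3

nonempty overlaps:
  A12={p3,p4} A13={p4,p5} A14={p3,p5} A23={p1,p4} A24={p1,p3} A34={p1,p5}
  A123={p4} A124={p3} A134={p5} A234={p1}
C dims 4,6,4; δ0: rk_F3 3; δ1: rk_F3 3
degree 0: 4−3−0 = 1 → Ȟ^0 ≅ Z/3
degree 1: 6−3−3 = 0 → Ȟ^1 ≅ 0
degree 2: 4−0−3 = 1 → Ȟ^2 ≅ Z/3


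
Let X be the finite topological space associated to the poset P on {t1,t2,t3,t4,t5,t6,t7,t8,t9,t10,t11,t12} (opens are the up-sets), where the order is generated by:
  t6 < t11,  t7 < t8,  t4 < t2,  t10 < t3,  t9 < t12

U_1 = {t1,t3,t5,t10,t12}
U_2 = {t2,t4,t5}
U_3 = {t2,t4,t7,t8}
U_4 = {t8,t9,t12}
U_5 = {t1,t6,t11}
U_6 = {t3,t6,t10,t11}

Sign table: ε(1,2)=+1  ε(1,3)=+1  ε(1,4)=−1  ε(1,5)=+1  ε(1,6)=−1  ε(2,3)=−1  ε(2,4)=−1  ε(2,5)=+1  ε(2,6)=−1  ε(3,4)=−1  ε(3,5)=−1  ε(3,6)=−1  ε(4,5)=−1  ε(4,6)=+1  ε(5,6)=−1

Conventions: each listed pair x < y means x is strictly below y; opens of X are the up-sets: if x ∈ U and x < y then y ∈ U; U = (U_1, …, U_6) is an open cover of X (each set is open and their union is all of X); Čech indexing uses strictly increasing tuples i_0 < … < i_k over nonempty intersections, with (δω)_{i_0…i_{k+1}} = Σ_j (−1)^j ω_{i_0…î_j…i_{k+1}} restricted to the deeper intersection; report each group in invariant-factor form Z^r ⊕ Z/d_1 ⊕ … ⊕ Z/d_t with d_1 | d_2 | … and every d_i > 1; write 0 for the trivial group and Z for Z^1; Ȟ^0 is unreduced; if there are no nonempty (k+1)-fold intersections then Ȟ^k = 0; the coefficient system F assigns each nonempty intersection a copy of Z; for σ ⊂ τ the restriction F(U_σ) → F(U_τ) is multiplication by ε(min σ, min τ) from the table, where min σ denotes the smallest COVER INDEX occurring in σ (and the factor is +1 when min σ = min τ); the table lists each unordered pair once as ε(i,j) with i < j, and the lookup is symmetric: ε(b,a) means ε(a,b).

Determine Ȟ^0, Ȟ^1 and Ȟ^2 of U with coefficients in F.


cover nerve:
  U12={t5} U14={t12} U15={t1} U16={t3,t10} U23={t2,t4} U34={t8} U56={t6,t11}
C dims 6,7; δ0: rk 6, SNF 1^5·2
Ȟ^0: (6−6)−0=0 ⇒ 0
Ȟ^1: (7−0)−6=1 plus torsion [2] ⇒ Z ⊕ Z/2
Ȟ^2: (0−0)−0=0 ⇒ 0

Ȟ^0 ≅ 0, Ȟ^1 ≅ Z ⊕ Z/2, Ȟ^2 ≅ 0


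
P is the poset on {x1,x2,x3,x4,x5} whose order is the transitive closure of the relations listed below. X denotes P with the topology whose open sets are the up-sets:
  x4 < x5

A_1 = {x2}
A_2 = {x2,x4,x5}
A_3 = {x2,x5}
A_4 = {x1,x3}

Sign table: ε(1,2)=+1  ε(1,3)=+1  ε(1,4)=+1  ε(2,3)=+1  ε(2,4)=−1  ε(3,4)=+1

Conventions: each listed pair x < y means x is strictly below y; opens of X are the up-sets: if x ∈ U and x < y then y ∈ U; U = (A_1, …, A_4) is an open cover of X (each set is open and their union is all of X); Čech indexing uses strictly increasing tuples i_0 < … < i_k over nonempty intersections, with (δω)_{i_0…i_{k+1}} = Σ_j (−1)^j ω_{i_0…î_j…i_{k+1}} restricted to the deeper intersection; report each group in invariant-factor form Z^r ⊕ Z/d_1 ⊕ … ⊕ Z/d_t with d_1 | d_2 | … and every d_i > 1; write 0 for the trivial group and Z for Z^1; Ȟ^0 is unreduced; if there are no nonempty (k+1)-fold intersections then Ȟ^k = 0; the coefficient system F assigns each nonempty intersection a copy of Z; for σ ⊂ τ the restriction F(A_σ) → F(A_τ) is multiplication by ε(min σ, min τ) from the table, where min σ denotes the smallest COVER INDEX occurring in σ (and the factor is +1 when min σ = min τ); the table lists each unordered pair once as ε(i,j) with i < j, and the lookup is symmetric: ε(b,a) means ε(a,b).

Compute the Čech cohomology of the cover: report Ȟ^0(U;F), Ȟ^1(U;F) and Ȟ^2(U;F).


Ȟ^0 ≅ Z^2, Ȟ^1 ≅ 0, Ȟ^2 ≅ 0

nonempty overlaps:
  A12={x2} A13={x2} A23={x2,x5}
  A123={x2}
C dims 4,3,1; δ0: rk 2, SNF 1^2; δ1: rk 1, SNF 1^1
degree 0: 4−2−0 = 2 → Ȟ^0 ≅ Z^2
degree 1: 3−1−2 = 0 → Ȟ^1 ≅ 0
degree 2: 1−0−1 = 0 → Ȟ^2 ≅ 0
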